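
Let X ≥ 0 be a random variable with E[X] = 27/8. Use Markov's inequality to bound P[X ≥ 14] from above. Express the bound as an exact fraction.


μ = E[X] = 27/8, a = 14.
Markov: P[X ≥ 14] ≤ μ/a = (27/8)/14 = 27/112.
Numerically: ≈ 0.241.
(Since a = 14 > μ = 3.375, the bound 27/112 is < 1 and informative.)

P[X ≥ 14] ≤ 27/112 ≈ 0.241.


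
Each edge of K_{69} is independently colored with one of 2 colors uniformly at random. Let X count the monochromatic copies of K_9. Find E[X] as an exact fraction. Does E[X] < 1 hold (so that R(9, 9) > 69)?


E[X] = C(69, 9) · 2^{1 − 36} = 56672074888 · 2^{−35} = 56672074888/34359738368.
As a reduced fraction: E[X] = 7084009361/4294967296 ≈ 1.6494.
Is E[X] < 1? NO.
Since E[X] ≥ 1, the first-moment bound is inconclusive at n = 69; it does NOT by itself certify R(9, 9) > 69.

E[X] = 7084009361/4294967296 ≈ 1.6494; E[X] ≥ 1; first-moment method inconclusive here.


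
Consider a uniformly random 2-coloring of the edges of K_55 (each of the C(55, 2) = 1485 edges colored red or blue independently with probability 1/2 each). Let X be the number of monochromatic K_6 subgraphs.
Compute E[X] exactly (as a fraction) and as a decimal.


Let X = Σ_S X_S over the C(55, 6) = 28989675 subsets S of size 6, where X_S = 1 if the K_6 on S is monochromatic.
For a fixed S, the K_6 on S has C(6, 2) = 15 edges. P[all 15 edges red] = (1/2)^15, and likewise for blue, so P[monochromatic] = 2·(1/2)^15 = 2^{1 − 15} = 1/16384.
By linearity: E[X] = C(55, 6) · 2^{1 − 15} = 28989675 · 1/16384 = 28989675/16384.
Numerically: E[X] ≈ 1769.389343.

E[X] = C(55,6)·2^(1−C(6,2)) = 28989675/16384 ≈ 1769.389343.


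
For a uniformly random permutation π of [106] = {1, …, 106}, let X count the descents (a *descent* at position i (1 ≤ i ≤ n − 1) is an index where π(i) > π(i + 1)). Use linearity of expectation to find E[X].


Write X = Σ X_I over i = 1, …, 105, with X_I the indicator of one descent.
There are 105 indicators.
For each fixed i, the pair (π(i), π(i+1)) is a uniformly random ordered pair of distinct values from {1, …, 106}; by symmetry P[π(i) > π(i+1)] = 1/2.
By linearity: E[X] = 105 · (1/2) = (106 − 1) · (1/2) = 105/2 ≈ 52.5000.

E[X] = 105/2 = 52.5000.


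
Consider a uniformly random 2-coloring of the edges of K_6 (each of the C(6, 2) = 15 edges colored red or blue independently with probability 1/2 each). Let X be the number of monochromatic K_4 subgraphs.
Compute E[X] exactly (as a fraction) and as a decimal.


Let X = Σ_S X_S over the C(6, 4) = 15 subsets S of size 4, where X_S = 1 if the K_4 on S is monochromatic.
For a fixed S, the K_4 on S has C(4, 2) = 6 edges. P[all 6 edges red] = (1/2)^6, and likewise for blue, so P[monochromatic] = 2·(1/2)^6 = 2^{1 − 6} = 1/32.
By linearity: E[X] = C(6, 4) · 2^{1 − 6} = 15 · 1/32 = 15/32.
Numerically: E[X] ≈ 0.469.

E[X] = C(6,4)·2^(1−C(4,2)) = 15/32 ≈ 0.469.


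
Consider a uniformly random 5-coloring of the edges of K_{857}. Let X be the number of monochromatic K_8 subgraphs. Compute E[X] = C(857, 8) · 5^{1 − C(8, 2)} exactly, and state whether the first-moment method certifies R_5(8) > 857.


E[X] = C(857, 8) · 5^{1 − 28} = 6983854138365964575 · 5^{−27} = 6983854138365964575/7450580596923828125.
As a reduced fraction: E[X] = 279354165534638583/298023223876953125 ≈ 0.9373570.
Is E[X] < 1? YES.
Since E[X] < 1, there exists a 5-coloring of K_{857} with no monochromatic K_8; hence R_5(8) > 857.

E[X] = 279354165534638583/298023223876953125 ≈ 0.9373570; E[X] < 1, so R_5(8) > 857.


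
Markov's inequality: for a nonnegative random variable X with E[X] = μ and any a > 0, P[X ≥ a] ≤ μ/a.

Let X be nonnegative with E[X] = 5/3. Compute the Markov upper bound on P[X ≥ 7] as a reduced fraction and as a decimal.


μ = E[X] = 5/3, a = 7.
Markov: P[X ≥ 7] ≤ μ/a = (5/3)/7 = 5/21.
Numerically: ≈ 0.23810.
(Since a = 7 > μ = 1.66667, the bound 5/21 is < 1 and informative.)

P[X ≥ 7] ≤ 5/21 ≈ 0.23810.


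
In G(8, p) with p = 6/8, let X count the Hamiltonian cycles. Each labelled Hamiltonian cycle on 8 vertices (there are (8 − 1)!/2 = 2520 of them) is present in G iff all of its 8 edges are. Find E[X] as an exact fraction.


K_8 has (8 − 1)!/2 = 2520 labelled Hamiltonian cycles.
For each such Hamiltonian cycle H, let X_H = 1 if all 8 edges of H are present in G. Then P[X_H = 1] = p^{8} = (3/4)^{8} = 6561/65536.
Summing the indicators: E[X] = Σ_H E[X_H] = 2520 · p^{8} = 2520 · 6561/65536 = 2066715/8192.
Numerically: E[X] ≈ 252.3.

E[X] = 2520 · (3/4)^{8} = 2066715/8192 ≈ 252.3.


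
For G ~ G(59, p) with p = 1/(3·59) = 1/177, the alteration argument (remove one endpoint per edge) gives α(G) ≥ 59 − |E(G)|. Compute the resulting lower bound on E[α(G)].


E[|E(G)|] = C(59, 2)·p = 1711 · (1/177) = 29/3.
E[α(G)] ≥ n − E[|E(G)|] = 59 − 29/3 = 148/3.
Numerically: ≈ 49.3333.
(This is only a lower bound; the true E[α(G)] may be larger.)

E[α(G)] ≥ 148/3 ≈ 49.3333.


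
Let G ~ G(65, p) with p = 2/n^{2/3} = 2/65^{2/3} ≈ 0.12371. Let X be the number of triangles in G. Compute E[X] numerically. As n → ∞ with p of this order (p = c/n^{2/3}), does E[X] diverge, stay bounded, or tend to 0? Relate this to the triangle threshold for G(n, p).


Number of potential triangles: C(65, 3) = 43680.
Each occurs with probability p³ ≈ (0.12371)³ ≈ 1.8934911e-03.
By linearity: E[X] = C(65, 3)·p³ ≈ 43680 · 1.8934911e-03 ≈ 82.70769.
Since α = 2/3 < 1, p = c/n^{2/3} ≫ 1/n is above the triangle threshold p ~ 1/n. Asymptotically E[X] ~ (c³/6)·n^{3(1−α)} = (2³/6)·n^{1} → ∞; triangles are abundant w.h.p.

E[X] ≈ 82.70769; in regime p = Θ(1/n^{2/3}) E[X] diverges (above the triangle threshold p ~ 1/n).


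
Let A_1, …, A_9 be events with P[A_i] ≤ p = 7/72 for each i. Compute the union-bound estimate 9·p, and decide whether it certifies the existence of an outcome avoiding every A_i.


Union bound: P[∪_{i=1}^{9} A_i] ≤ Σ_i P[A_i] ≤ 9·p = 9·(7/72) = 7/8.
Numerically: 7/8 ≈ 0.8750.
Is 7/8 < 1? YES.
Since P[∪ A_i] ≤ 7/8 < 1, the complement has P[∩ A_i^c] ≥ 1 − 7/8 = 1/8 > 0, so some outcome avoids every A_i.

9·p = 7/8 ≈ 0.8750; existence CERTIFIED by the union bound.


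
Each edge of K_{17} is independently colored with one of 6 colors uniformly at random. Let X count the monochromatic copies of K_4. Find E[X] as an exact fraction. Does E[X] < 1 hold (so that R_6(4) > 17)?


E[X] = C(17, 4) · 6^{1 − 6} = 2380 · 6^{−5} = 2380/7776.
As a reduced fraction: E[X] = 595/1944 ≈ 0.30607.
Is E[X] < 1? YES.
Since E[X] < 1, there exists a 6-coloring of K_{17} with no monochromatic K_4; hence R_6(4) > 17.

E[X] = 595/1944 ≈ 0.30607; E[X] < 1, so R_6(4) > 17.


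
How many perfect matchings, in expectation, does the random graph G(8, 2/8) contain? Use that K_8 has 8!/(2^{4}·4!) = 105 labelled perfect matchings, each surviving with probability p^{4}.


K_8 has 8!/(2^{4}·4!) = 105 labelled perfect matchings.
For each such perfect matching H, let X_H = 1 if all 4 edges of H are present in G. Then P[X_H = 1] = p^{4} = (1/4)^{4} = 1/256.
By linearity of expectation: E[X] = Σ_H E[X_H] = 105 · p^{4} = 105 · 1/256 = 105/256.
Numerically: E[X] ≈ 0.4102.

E[X] = 105 · (1/4)^{4} = 105/256 ≈ 0.4102.


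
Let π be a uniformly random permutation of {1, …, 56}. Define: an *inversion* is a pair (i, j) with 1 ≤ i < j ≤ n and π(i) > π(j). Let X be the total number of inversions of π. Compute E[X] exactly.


Write X = Σ X_I over the C(56, 2) = 1540 pairs i < j, with X_I the indicator of one inversion.
There are 1540 indicators.
For each fixed pair i < j, the values π(i) and π(j) are two distinct elements of {1, …, 56} in uniformly random order; by symmetry P[π(i) > π(j)] = 1/2.
By linearity: E[X] = 1540 · (1/2) = C(56, 2) · (1/2) = 1540/2 = 770 ≈ 770.000.

E[X] = 770 = 770.000.


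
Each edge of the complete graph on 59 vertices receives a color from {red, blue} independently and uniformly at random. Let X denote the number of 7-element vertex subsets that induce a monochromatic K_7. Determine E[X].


Let X = Σ_S X_S over the C(59, 7) = 341149446 subsets S of size 7, where X_S = 1 if the K_7 on S is monochromatic.
For a fixed S, the K_7 on S has C(7, 2) = 21 edges. P[all 21 edges red] = (1/2)^21, and likewise for blue, so P[monochromatic] = 2·(1/2)^21 = 2^{1 − 21} = 1/1048576.
Summing: E[X] = C(59, 7) · 2^{1 − 21} = 341149446 · 1/1048576 = 170574723/524288.
Numerically: E[X] ≈ 325.345.

E[X] = C(59,7)·2^(1−C(7,2)) = 170574723/524288 ≈ 325.345.


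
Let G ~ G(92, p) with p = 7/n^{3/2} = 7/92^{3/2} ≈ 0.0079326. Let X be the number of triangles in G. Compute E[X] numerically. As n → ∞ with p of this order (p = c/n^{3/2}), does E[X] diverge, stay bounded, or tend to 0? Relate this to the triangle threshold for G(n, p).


Number of potential triangles: C(92, 3) = 125580.
Each occurs with probability p³ ≈ (0.0079326)³ ≈ 4.9917048e-07.
By linearity: E[X] = C(92, 3)·p³ ≈ 125580 · 4.9917048e-07 ≈ 0.06269.
Since α = 3/2 > 1, p = c/n^{3/2} = o(1/n) is below the triangle threshold p ~ 1/n. Asymptotically E[X] ~ (c³/6)·n^{3(1−α)} = (7³/6)·n^{-1.5} → 0, so by Markov's inequality G has no triangles w.h.p.

E[X] ≈ 0.06269; in regime p = Θ(1/n^{3/2}) E[X] tends to 0 (below the triangle threshold p ~ 1/n).


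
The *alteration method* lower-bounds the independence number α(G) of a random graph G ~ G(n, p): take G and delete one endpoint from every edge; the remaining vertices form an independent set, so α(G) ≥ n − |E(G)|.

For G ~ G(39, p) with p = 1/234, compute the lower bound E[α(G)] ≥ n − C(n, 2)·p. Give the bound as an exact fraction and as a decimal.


E[|E(G)|] = C(39, 2)·p = 741 · (1/234) = 19/6.
E[α(G)] ≥ n − E[|E(G)|] = 39 − 19/6 = 215/6.
Numerically: ≈ 35.833.
(This is only a lower bound; the true E[α(G)] may be larger.)

E[α(G)] ≥ 215/6 ≈ 35.833.


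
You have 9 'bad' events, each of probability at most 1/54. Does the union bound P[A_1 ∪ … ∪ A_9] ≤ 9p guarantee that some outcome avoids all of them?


Union bound: P[∪_{i=1}^{9} A_i] ≤ Σ_i P[A_i] ≤ 9·p = 9·(1/54) = 1/6.
Numerically: 1/6 ≈ 0.1666667.
Is 1/6 < 1? YES.
Since P[∪ A_i] ≤ 1/6 < 1, the complement has P[∩ A_i^c] ≥ 1 − 1/6 = 5/6 > 0, so some outcome avoids every A_i.

9·p = 1/6 ≈ 0.1666667; existence CERTIFIED by the union bound.


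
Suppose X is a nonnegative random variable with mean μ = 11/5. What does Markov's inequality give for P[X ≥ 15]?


μ = E[X] = 11/5, a = 15.
Markov: P[X ≥ 15] ≤ μ/a = (11/5)/15 = 11/75.
Numerically: ≈ 0.146667.
(Since a = 15 > μ = 2.200000, the bound 11/75 is < 1 and informative.)

P[X ≥ 15] ≤ 11/75 ≈ 0.146667.


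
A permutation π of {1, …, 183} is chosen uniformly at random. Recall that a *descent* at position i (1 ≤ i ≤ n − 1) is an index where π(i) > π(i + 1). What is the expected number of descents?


Write X = Σ X_I over i = 1, …, 182, with X_I the indicator of one descent.
There are 182 indicators.
For each fixed i, the pair (π(i), π(i+1)) is a uniformly random ordered pair of distinct values from {1, …, 183}; by symmetry P[π(i) > π(i+1)] = 1/2.
By linearity: E[X] = 182 · (1/2) = (183 − 1) · (1/2) = 91 ≈ 91.00000.

E[X] = 91 = 91.00000.


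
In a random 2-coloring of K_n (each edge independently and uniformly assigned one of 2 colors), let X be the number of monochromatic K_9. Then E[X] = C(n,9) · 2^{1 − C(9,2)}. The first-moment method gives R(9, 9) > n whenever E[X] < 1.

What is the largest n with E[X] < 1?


We need C(n, 9) · 2^{1 − 36} < 1, i.e. C(n, 9) < 2^{36 − 1} = 34359738368.
Check values of n near the boundary:
  n = 61: C(61, 9) = 17341763505; 17341763505 < 34359738368? YES
  n = 62: C(62, 9) = 20286591270; 20286591270 < 34359738368? YES
  n = 63: C(63, 9) = 23667689815; 23667689815 < 34359738368? YES
  n = 64: C(64, 9) = 27540584512; 27540584512 < 34359738368? YES
  n = 65: C(65, 9) = 31966749880; 31966749880 < 34359738368? YES
  n = 66: C(66, 9) = 37014131440; 37014131440 < 34359738368? NO
  n = 67: C(67, 9) = 42757703560; 42757703560 < 34359738368? NO
  n = 68: C(68, 9) = 49280065120; 49280065120 < 34359738368? NO
The largest n with C(n, 9) < 34359738368 is n = 65 (where E[X] = 3995843735/4294967296 ≈ 0.93035). Hence R(9, 9) > 65, i.e. R(9, 9) ≥ 66.

Largest n = 65; hence R(9, 9) > 65.


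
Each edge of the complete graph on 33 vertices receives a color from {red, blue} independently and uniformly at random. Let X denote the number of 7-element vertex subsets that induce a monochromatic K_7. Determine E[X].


Let X = Σ_S X_S over the C(33, 7) = 4272048 subsets S of size 7, where X_S = 1 if the K_7 on S is monochromatic.
For a fixed S, the K_7 on S has C(7, 2) = 21 edges. P[all 21 edges red] = (1/2)^21, and likewise for blue, so P[monochromatic] = 2·(1/2)^21 = 2^{1 − 21} = 1/1048576.
By linearity: E[X] = C(33, 7) · 2^{1 − 21} = 4272048 · 1/1048576 = 267003/65536.
Numerically: E[X] ≈ 4.074142.

E[X] = C(33,7)·2^(1−C(7,2)) = 267003/65536 ≈ 4.074142.


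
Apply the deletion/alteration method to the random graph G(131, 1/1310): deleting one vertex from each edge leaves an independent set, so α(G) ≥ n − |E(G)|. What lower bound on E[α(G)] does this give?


E[|E(G)|] = C(131, 2)·p = 8515 · (1/1310) = 13/2.
E[α(G)] ≥ n − E[|E(G)|] = 131 − 13/2 = 249/2.
Numerically: ≈ 124.5000.
(This is only a lower bound; the true E[α(G)] may be larger.)

E[α(G)] ≥ 249/2 ≈ 124.5000.


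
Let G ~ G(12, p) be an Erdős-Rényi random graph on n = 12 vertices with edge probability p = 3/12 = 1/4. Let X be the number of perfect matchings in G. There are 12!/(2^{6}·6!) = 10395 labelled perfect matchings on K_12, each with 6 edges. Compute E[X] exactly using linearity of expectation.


K_12 has 12!/(2^{6}·6!) = 10395 labelled perfect matchings.
For each such perfect matching H, let X_H = 1 if all 6 edges of H are present in G. Then P[X_H = 1] = p^{6} = (1/4)^{6} = 1/4096.
Summing the indicators: E[X] = Σ_H E[X_H] = 10395 · p^{6} = 10395 · 1/4096 = 10395/4096.
Numerically: E[X] ≈ 2.5378.

E[X] = 10395 · (1/4)^{6} = 10395/4096 ≈ 2.5378.


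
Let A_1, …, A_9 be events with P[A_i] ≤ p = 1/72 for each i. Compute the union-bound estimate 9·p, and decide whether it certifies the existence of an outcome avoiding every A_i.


Union bound: P[∪_{i=1}^{9} A_i] ≤ Σ_i P[A_i] ≤ 9·p = 9·(1/72) = 1/8.
Numerically: 1/8 ≈ 0.1250000.
Is 1/8 < 1? YES.
Since P[∪ A_i] ≤ 1/8 < 1, the complement has P[∩ A_i^c] ≥ 1 − 1/8 = 7/8 > 0, so some outcome avoids every A_i.

9·p = 1/8 ≈ 0.1250000; existence CERTIFIED by the union bound.


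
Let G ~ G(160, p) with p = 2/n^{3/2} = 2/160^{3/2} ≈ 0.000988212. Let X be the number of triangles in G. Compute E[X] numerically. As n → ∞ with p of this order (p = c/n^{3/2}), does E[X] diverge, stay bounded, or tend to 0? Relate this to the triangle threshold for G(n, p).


Number of potential triangles: C(160, 3) = 669920.
Each occurs with probability p³ ≈ (0.000988212)³ ≈ 9.65050555e-10.
By linearity: E[X] = C(160, 3)·p³ ≈ 669920 · 9.65050555e-10 ≈ 0.000647.
Since α = 3/2 > 1, p = c/n^{3/2} = o(1/n) is below the triangle threshold p ~ 1/n. Asymptotically E[X] ~ (c³/6)·n^{3(1−α)} = (2³/6)·n^{-1.5} → 0, so by Markov's inequality G has no triangles w.h.p.

E[X] ≈ 0.000647; in regime p = Θ(1/n^{3/2}) E[X] tends to 0 (below the triangle threshold p ~ 1/n).


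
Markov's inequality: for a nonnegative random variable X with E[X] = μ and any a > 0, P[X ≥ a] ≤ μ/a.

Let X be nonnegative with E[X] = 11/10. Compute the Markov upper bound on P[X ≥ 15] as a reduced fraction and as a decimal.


μ = E[X] = 11/10, a = 15.
Markov: P[X ≥ 15] ≤ μ/a = (11/10)/15 = 11/150.
Numerically: ≈ 0.073.
(Since a = 15 > μ = 1.100, the bound 11/150 is < 1 and informative.)

P[X ≥ 15] ≤ 11/150 ≈ 0.073.


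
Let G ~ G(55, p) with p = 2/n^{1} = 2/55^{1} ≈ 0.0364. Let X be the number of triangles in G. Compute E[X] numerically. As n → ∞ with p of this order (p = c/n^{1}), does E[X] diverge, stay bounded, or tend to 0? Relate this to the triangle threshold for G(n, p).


Number of potential triangles: C(55, 3) = 26235.
Each occurs with probability p³ ≈ (0.0364)³ ≈ 4.80841e-05.
By linearity: E[X] = C(55, 3)·p³ ≈ 26235 · 4.80841e-05 ≈ 1.261.
Here α = 1, so p = 2/n is exactly at the triangle threshold p ~ 1/n. Asymptotically E[X] → c³/6 = 2³/6 = 4/3 ≈ 1.333, a bounded constant. In this regime the triangle count is asymptotically Poisson(c³/6).

E[X] ≈ 1.261; in regime p = Θ(1/n^{1}) E[X] stays bounded (at the triangle threshold p ~ 1/n).


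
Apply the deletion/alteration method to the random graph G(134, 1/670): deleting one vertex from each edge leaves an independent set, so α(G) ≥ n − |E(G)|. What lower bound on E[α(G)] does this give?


E[|E(G)|] = C(134, 2)·p = 8911 · (1/670) = 133/10.
E[α(G)] ≥ n − E[|E(G)|] = 134 − 133/10 = 1207/10.
Numerically: ≈ 120.7000.
(This is only a lower bound; the true E[α(G)] may be larger.)

E[α(G)] ≥ 1207/10 ≈ 120.7000.


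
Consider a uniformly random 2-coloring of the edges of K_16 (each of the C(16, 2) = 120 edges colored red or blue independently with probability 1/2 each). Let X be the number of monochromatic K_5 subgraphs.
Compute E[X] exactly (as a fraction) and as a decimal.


Let X = Σ_S X_S over the C(16, 5) = 4368 subsets S of size 5, where X_S = 1 if the K_5 on S is monochromatic.
For a fixed S, the K_5 on S has C(5, 2) = 10 edges. P[all 10 edges red] = (1/2)^10, and likewise for blue, so P[monochromatic] = 2·(1/2)^10 = 2^{1 − 10} = 1/512.
By linearity: E[X] = C(16, 5) · 2^{1 − 10} = 4368 · 1/512 = 273/32.
Numerically: E[X] ≈ 8.531250.

E[X] = C(16,5)·2^(1−C(5,2)) = 273/32 ≈ 8.531250.


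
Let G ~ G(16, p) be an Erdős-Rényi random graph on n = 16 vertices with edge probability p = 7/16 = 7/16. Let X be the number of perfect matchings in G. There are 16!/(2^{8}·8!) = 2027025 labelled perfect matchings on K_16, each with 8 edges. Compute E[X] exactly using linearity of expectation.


K_16 has 16!/(2^{8}·8!) = 2027025 labelled perfect matchings.
For each such perfect matching H, let X_H = 1 if all 8 edges of H are present in G. Then P[X_H = 1] = p^{8} = (7/16)^{8} = 5764801/4294967296.
By linearity of expectation: E[X] = Σ_H E[X_H] = 2027025 · p^{8} = 2027025 · 5764801/4294967296 = 11685395747025/4294967296.
Numerically: E[X] ≈ 2720.72.

E[X] = 2027025 · (7/16)^{8} = 11685395747025/4294967296 ≈ 2720.72.


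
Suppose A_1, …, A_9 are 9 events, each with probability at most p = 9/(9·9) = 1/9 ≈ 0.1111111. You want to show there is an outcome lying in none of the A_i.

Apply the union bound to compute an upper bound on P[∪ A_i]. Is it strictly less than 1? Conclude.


Union bound: P[∪_{i=1}^{9} A_i] ≤ Σ_i P[A_i] ≤ 9·p = 9·(1/9) = 1.
Numerically: 1 ≈ 1.0000000.
Is 1 < 1? NO.
Since the bound 1 is ≥ 1, the union bound is uninformative here; it does NOT by itself certify existence.

9·p = 1 ≈ 1.0000000; existence NOT certified by the union bound.


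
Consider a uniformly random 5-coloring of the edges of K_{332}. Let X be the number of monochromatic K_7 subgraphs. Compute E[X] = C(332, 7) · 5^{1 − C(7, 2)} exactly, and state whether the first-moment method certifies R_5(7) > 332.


E[X] = C(332, 7) · 5^{1 − 21} = 82772214646616 · 5^{−20} = 82772214646616/95367431640625.
As a reduced fraction: E[X] = 82772214646616/95367431640625 ≈ 0.8679.
Is E[X] < 1? YES.
Since E[X] < 1, there exists a 5-coloring of K_{332} with no monochromatic K_7; hence R_5(7) > 332.

E[X] = 82772214646616/95367431640625 ≈ 0.8679; E[X] < 1, so R_5(7) > 332.


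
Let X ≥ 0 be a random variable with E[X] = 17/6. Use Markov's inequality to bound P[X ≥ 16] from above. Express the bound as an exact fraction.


μ = E[X] = 17/6, a = 16.
Markov: P[X ≥ 16] ≤ μ/a = (17/6)/16 = 17/96.
Numerically: ≈ 0.17708.
(Since a = 16 > μ = 2.83333, the bound 17/96 is < 1 and informative.)

P[X ≥ 16] ≤ 17/96 ≈ 0.17708.


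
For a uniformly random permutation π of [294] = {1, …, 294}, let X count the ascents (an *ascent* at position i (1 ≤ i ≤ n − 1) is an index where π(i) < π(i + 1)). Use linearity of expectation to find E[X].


Write X = Σ X_I over i = 1, …, 293, with X_I the indicator of one ascent.
There are 293 indicators.
For each fixed i, the pair (π(i), π(i+1)) is a uniformly random ordered pair of distinct values from {1, …, 294}; by symmetry P[π(i) < π(i+1)] = 1/2.
By linearity: E[X] = 293 · (1/2) = (294 − 1) · (1/2) = 293/2 ≈ 146.50000.

E[X] = 293/2 = 146.50000.


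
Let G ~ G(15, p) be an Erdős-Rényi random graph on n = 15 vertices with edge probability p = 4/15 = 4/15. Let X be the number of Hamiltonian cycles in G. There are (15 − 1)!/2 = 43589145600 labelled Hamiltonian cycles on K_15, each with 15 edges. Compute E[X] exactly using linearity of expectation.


K_15 has (15 − 1)!/2 = 43589145600 labelled Hamiltonian cycles.
For each such Hamiltonian cycle H, let X_H = 1 if all 15 edges of H are present in G. Then P[X_H = 1] = p^{15} = (4/15)^{15} = 1073741824/437893890380859375.
Summing the indicators: E[X] = Σ_H E[X_H] = 43589145600 · p^{15} = 43589145600 · 1073741824/437893890380859375 = 7704277975826432/72081298828125.
Numerically: E[X] ≈ 106.88.

E[X] = 43589145600 · (4/15)^{15} = 7704277975826432/72081298828125 ≈ 106.88.


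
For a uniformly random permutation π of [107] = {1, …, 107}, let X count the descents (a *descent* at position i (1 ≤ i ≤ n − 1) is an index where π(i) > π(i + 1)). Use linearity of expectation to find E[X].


Write X = Σ X_I over i = 1, …, 106, with X_I the indicator of one descent.
There are 106 indicators.
For each fixed i, the pair (π(i), π(i+1)) is a uniformly random ordered pair of distinct values from {1, …, 107}; by symmetry P[π(i) > π(i+1)] = 1/2.
By linearity: E[X] = 106 · (1/2) = (107 − 1) · (1/2) = 53 ≈ 53.0000.

E[X] = 53 = 53.0000.


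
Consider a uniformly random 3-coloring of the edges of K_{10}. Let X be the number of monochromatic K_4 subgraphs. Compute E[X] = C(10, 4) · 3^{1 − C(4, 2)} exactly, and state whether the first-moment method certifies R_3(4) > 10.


E[X] = C(10, 4) · 3^{1 − 6} = 210 · 3^{−5} = 210/243.
As a reduced fraction: E[X] = 70/81 ≈ 0.864198.
Is E[X] < 1? YES.
Since E[X] < 1, there exists a 3-coloring of K_{10} with no monochromatic K_4; hence R_3(4) > 10.

E[X] = 70/81 ≈ 0.864198; E[X] < 1, so R_3(4) > 10.


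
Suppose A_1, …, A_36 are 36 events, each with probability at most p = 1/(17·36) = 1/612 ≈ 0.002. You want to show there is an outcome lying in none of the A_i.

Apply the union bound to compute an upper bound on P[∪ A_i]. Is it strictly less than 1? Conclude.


Union bound: P[∪_{i=1}^{36} A_i] ≤ Σ_i P[A_i] ≤ 36·p = 36·(1/612) = 1/17.
Numerically: 1/17 ≈ 0.059.
Is 1/17 < 1? YES.
Since P[∪ A_i] ≤ 1/17 < 1, the complement has P[∩ A_i^c] ≥ 1 − 1/17 = 16/17 > 0, so some outcome avoids every A_i.

36·p = 1/17 ≈ 0.059; existence CERTIFIED by the union bound.


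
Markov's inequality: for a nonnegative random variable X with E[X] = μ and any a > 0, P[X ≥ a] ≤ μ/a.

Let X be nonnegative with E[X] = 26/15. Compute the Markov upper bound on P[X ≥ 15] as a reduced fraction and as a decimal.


μ = E[X] = 26/15, a = 15.
Markov: P[X ≥ 15] ≤ μ/a = (26/15)/15 = 26/225.
Numerically: ≈ 0.1156.
(Since a = 15 > μ = 1.7333, the bound 26/225 is < 1 and informative.)

P[X ≥ 15] ≤ 26/225 ≈ 0.1156.


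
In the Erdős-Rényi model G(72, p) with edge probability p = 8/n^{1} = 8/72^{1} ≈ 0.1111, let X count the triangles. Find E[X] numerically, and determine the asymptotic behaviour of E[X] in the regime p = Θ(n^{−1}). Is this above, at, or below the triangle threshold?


Number of potential triangles: C(72, 3) = 59640.
Each occurs with probability p³ ≈ (0.1111)³ ≈ 1.371742e-03.
By linearity: E[X] = C(72, 3)·p³ ≈ 59640 · 1.371742e-03 ≈ 81.8107.
Here α = 1, so p = 8/n is exactly at the triangle threshold p ~ 1/n. Asymptotically E[X] → c³/6 = 8³/6 = 256/3 ≈ 85.3333, a bounded constant. In this regime the triangle count is asymptotically Poisson(c³/6).

E[X] ≈ 81.8107; in regime p = Θ(1/n^{1}) E[X] stays bounded (at the triangle threshold p ~ 1/n).


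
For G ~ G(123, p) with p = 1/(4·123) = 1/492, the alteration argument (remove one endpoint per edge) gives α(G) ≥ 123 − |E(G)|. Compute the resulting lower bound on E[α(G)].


E[|E(G)|] = C(123, 2)·p = 7503 · (1/492) = 61/4.
E[α(G)] ≥ n − E[|E(G)|] = 123 − 61/4 = 431/4.
Numerically: ≈ 107.75000.
(This is only a lower bound; the true E[α(G)] may be larger.)

E[α(G)] ≥ 431/4 ≈ 107.75000.


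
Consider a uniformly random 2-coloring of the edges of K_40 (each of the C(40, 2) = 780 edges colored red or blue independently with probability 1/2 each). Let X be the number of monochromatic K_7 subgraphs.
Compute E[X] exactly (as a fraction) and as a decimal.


Let X = Σ_S X_S over the C(40, 7) = 18643560 subsets S of size 7, where X_S = 1 if the K_7 on S is monochromatic.
For a fixed S, the K_7 on S has C(7, 2) = 21 edges. P[all 21 edges red] = (1/2)^21, and likewise for blue, so P[monochromatic] = 2·(1/2)^21 = 2^{1 − 21} = 1/1048576.
By linearity of expectation: E[X] = C(40, 7) · 2^{1 − 21} = 18643560 · 1/1048576 = 2330445/131072.
Numerically: E[X] ≈ 17.7799.

E[X] = C(40,7)·2^(1−C(7,2)) = 2330445/131072 ≈ 17.7799.


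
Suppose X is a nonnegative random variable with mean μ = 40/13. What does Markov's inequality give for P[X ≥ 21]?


μ = E[X] = 40/13, a = 21.
Markov: P[X ≥ 21] ≤ μ/a = (40/13)/21 = 40/273.
Numerically: ≈ 0.14652.
(Since a = 21 > μ = 3.07692, the bound 40/273 is < 1 and informative.)

P[X ≥ 21] ≤ 40/273 ≈ 0.14652.


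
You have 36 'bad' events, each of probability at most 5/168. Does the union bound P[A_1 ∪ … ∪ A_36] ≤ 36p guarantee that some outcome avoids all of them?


Union bound: P[∪_{i=1}^{36} A_i] ≤ Σ_i P[A_i] ≤ 36·p = 36·(5/168) = 15/14.
Numerically: 15/14 ≈ 1.0714.
Is 15/14 < 1? NO.
Since the bound 15/14 is ≥ 1, the union bound is uninformative here; it does NOT by itself certify existence.

36·p = 15/14 ≈ 1.0714; existence NOT certified by the union bound.


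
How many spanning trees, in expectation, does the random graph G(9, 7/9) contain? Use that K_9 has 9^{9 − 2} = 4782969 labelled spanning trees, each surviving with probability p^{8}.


K_9 has 9^{9 − 2} = 4782969 labelled spanning trees.
For each such spanning tree H, let X_H = 1 if all 8 edges of H are present in G. Then P[X_H = 1] = p^{8} = (7/9)^{8} = 5764801/43046721.
By linearity: E[X] = Σ_H E[X_H] = 4782969 · p^{8} = 4782969 · 5764801/43046721 = 5764801/9.
Numerically: E[X] ≈ 6.4053e+05.

E[X] = 4782969 · (7/9)^{8} = 5764801/9 ≈ 6.4053e+05.


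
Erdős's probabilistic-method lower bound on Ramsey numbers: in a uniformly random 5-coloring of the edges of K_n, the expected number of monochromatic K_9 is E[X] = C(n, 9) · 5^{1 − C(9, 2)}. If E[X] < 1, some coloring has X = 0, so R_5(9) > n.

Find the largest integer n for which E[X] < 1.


We need C(n, 9) · 5^{1 − 36} < 1, i.e. C(n, 9) < 5^{36 − 1} = 2910383045673370361328125.
Check values of n near the boundary:
  n = 2168: C(2168, 9) = 2867804175977929537095120; 2867804175977929537095120 < 2910383045673370361328125? YES
  n = 2169: C(2169, 9) = 2879753360044504243499683; 2879753360044504243499683 < 2910383045673370361328125? YES
  n = 2170: C(2170, 9) = 2891746779868845075610510; 2891746779868845075610510 < 2910383045673370361328125? YES
  n = 2171: C(2171, 9) = 2903784578674959601827205; 2903784578674959601827205 < 2910383045673370361328125? YES
  n = 2172: C(2172, 9) = 2915866900084148060642020; 2915866900084148060642020 < 2910383045673370361328125? NO
  n = 2173: C(2173, 9) = 2927993888115921319674265; 2927993888115921319674265 < 2910383045673370361328125? NO
The largest n with C(n, 9) < 2910383045673370361328125 is n = 2171 (where E[X] = 580756915734991920365441/582076609134674072265625 ≈ 0.99773). Hence R_5(9) > 2171, i.e. R_5(9) ≥ 2172.

Largest n = 2171; hence R_5(9) > 2171.


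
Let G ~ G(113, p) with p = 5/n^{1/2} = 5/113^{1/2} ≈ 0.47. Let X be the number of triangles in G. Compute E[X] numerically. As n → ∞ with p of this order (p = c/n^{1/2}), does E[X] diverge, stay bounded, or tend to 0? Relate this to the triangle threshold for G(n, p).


Number of potential triangles: C(113, 3) = 234136.
Each occurs with probability p³ ≈ (0.47)³ ≈ 1.04062e-01.
By linearity: E[X] = C(113, 3)·p³ ≈ 234136 · 1.04062e-01 ≈ 24364.670.
Since α = 1/2 < 1, p = c/n^{1/2} ≫ 1/n is above the triangle threshold p ~ 1/n. Asymptotically E[X] ~ (c³/6)·n^{3(1−α)} = (5³/6)·n^{1.5} → ∞; triangles are abundant w.h.p.

E[X] ≈ 24364.670; in regime p = Θ(1/n^{1/2}) E[X] diverges (above the triangle threshold p ~ 1/n).


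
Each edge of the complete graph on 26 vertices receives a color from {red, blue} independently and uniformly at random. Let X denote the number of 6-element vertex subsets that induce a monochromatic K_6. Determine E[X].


Let X = Σ_S X_S over the C(26, 6) = 230230 subsets S of size 6, where X_S = 1 if the K_6 on S is monochromatic.
For a fixed S, the K_6 on S has C(6, 2) = 15 edges. P[all 15 edges red] = (1/2)^15, and likewise for blue, so P[monochromatic] = 2·(1/2)^15 = 2^{1 − 15} = 1/16384.
By linearity: E[X] = C(26, 6) · 2^{1 − 15} = 230230 · 1/16384 = 115115/8192.
Numerically: E[X] ≈ 14.0521.

E[X] = C(26,6)·2^(1−C(6,2)) = 115115/8192 ≈ 14.0521.


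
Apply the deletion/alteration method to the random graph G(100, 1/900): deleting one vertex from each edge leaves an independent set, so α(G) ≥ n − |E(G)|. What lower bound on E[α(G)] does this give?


E[|E(G)|] = C(100, 2)·p = 4950 · (1/900) = 11/2.
E[α(G)] ≥ n − E[|E(G)|] = 100 − 11/2 = 189/2.
Numerically: ≈ 94.500000.
(This is only a lower bound; the true E[α(G)] may be larger.)

E[α(G)] ≥ 189/2 ≈ 94.500000.


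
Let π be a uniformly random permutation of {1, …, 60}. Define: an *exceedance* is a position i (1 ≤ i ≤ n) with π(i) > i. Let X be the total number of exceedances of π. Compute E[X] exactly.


Write X = Σ_{i=1}^{60} X_i, where X_i = 1_{π(i) > i}.
For each fixed i, π(i) is uniform over {1, …, 60} (marginal of a uniform permutation), so P[π(i) > i] = (n − i)/n. Summing: Σ_{i=1}^{60} (n − i)/n = (0 + 1 + … + 59)/60 = 60(60 − 1)/(2·60) = (60 − 1)/2.
Hence E[X] = Σ_{i=1}^{60} (60 − i)/60 = 59/2 ≈ 29.50000.

E[X] = 59/2 = 29.50000.


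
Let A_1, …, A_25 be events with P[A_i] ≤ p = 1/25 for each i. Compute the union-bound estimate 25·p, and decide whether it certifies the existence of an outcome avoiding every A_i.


Union bound: P[∪_{i=1}^{25} A_i] ≤ Σ_i P[A_i] ≤ 25·p = 25·(1/25) = 1.
Numerically: 1 ≈ 1.000.
Is 1 < 1? NO.
Since the bound 1 is ≥ 1, the union bound is uninformative here; it does NOT by itself certify existence.

25·p = 1 ≈ 1.000; existence NOT certified by the union bound.


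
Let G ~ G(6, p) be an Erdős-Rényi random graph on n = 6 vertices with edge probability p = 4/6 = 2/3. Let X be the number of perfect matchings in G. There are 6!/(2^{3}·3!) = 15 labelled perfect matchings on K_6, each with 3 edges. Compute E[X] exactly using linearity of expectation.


K_6 has 6!/(2^{3}·3!) = 15 labelled perfect matchings.
For each such perfect matching H, let X_H = 1 if all 3 edges of H are present in G. Then P[X_H = 1] = p^{3} = (2/3)^{3} = 8/27.
By linearity of expectation: E[X] = Σ_H E[X_H] = 15 · p^{3} = 15 · 8/27 = 40/9.
Numerically: E[X] ≈ 4.44444.

E[X] = 15 · (2/3)^{3} = 40/9 ≈ 4.44444.


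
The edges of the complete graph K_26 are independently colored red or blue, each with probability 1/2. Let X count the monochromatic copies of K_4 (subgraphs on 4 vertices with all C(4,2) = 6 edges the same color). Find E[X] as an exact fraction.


Let X = Σ_S X_S over the C(26, 4) = 14950 subsets S of size 4, where X_S = 1 if the K_4 on S is monochromatic.
For a fixed S, the K_4 on S has C(4, 2) = 6 edges. P[all 6 edges red] = (1/2)^6, and likewise for blue, so P[monochromatic] = 2·(1/2)^6 = 2^{1 − 6} = 1/32.
Summing: E[X] = C(26, 4) · 2^{1 − 6} = 14950 · 1/32 = 7475/16.
Numerically: E[X] ≈ 467.18750.

E[X] = C(26,4)·2^(1−C(4,2)) = 7475/16 ≈ 467.18750.


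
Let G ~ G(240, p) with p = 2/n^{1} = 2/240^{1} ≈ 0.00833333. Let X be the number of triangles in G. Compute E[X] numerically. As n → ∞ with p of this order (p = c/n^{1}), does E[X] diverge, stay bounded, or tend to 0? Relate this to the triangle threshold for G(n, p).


Number of potential triangles: C(240, 3) = 2275280.
Each occurs with probability p³ ≈ (0.00833333)³ ≈ 5.78703704e-07.
By linearity: E[X] = C(240, 3)·p³ ≈ 2275280 · 5.78703704e-07 ≈ 1.316713.
Here α = 1, so p = 2/n is exactly at the triangle threshold p ~ 1/n. Asymptotically E[X] → c³/6 = 2³/6 = 4/3 ≈ 1.333333, a bounded constant. In this regime the triangle count is asymptotically Poisson(c³/6).

E[X] ≈ 1.316713; in regime p = Θ(1/n^{1}) E[X] stays bounded (at the triangle threshold p ~ 1/n).


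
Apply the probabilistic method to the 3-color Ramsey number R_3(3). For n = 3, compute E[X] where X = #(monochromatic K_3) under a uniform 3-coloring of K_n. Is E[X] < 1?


E[X] = C(3, 3) · 3^{1 − 3} = 1 · 3^{−2} = 1/9.
As a reduced fraction: E[X] = 1/9 ≈ 0.111.
Is E[X] < 1? YES.
Since E[X] < 1, there exists a 3-coloring of K_{3} with no monochromatic K_3; hence R_3(3) > 3.

E[X] = 1/9 ≈ 0.111; E[X] < 1, so R_3(3) > 3.


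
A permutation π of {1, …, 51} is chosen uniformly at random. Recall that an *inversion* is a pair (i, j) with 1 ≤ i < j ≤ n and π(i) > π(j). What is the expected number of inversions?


Write X = Σ X_I over the C(51, 2) = 1275 pairs i < j, with X_I the indicator of one inversion.
There are 1275 indicators.
For each fixed pair i < j, the values π(i) and π(j) are two distinct elements of {1, …, 51} in uniformly random order; by symmetry P[π(i) > π(j)] = 1/2.
By linearity: E[X] = 1275 · (1/2) = C(51, 2) · (1/2) = 1275/2 = 1275/2 ≈ 637.50000.

E[X] = 1275/2 = 637.50000.


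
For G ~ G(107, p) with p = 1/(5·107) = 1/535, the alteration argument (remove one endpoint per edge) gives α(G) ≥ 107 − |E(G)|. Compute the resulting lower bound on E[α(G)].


E[|E(G)|] = C(107, 2)·p = 5671 · (1/535) = 53/5.
E[α(G)] ≥ n − E[|E(G)|] = 107 − 53/5 = 482/5.
Numerically: ≈ 96.4000.
(This is only a lower bound; the true E[α(G)] may be larger.)

E[α(G)] ≥ 482/5 ≈ 96.4000.


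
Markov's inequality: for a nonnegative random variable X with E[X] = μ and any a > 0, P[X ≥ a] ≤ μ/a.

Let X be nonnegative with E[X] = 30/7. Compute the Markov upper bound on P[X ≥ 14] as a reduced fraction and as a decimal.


μ = E[X] = 30/7, a = 14.
Markov: P[X ≥ 14] ≤ μ/a = (30/7)/14 = 15/49.
Numerically: ≈ 0.306.
(Since a = 14 > μ = 4.286, the bound 15/49 is < 1 and informative.)

P[X ≥ 14] ≤ 15/49 ≈ 0.306.


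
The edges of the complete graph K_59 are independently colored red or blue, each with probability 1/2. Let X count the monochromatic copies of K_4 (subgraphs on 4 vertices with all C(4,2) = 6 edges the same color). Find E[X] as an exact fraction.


Let X = Σ_S X_S over the C(59, 4) = 455126 subsets S of size 4, where X_S = 1 if the K_4 on S is monochromatic.
For a fixed S, the K_4 on S has C(4, 2) = 6 edges. P[all 6 edges red] = (1/2)^6, and likewise for blue, so P[monochromatic] = 2·(1/2)^6 = 2^{1 − 6} = 1/32.
By linearity: E[X] = C(59, 4) · 2^{1 − 6} = 455126 · 1/32 = 227563/16.
Numerically: E[X] ≈ 14222.6875.

E[X] = C(59,4)·2^(1−C(4,2)) = 227563/16 ≈ 14222.6875.


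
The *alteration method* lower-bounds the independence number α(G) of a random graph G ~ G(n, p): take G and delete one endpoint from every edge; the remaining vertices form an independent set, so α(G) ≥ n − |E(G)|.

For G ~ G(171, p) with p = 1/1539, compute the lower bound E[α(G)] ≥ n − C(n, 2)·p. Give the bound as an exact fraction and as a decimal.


E[|E(G)|] = C(171, 2)·p = 14535 · (1/1539) = 85/9.
E[α(G)] ≥ n − E[|E(G)|] = 171 − 85/9 = 1454/9.
Numerically: ≈ 161.5556.
(This is only a lower bound; the true E[α(G)] may be larger.)

E[α(G)] ≥ 1454/9 ≈ 161.5556.


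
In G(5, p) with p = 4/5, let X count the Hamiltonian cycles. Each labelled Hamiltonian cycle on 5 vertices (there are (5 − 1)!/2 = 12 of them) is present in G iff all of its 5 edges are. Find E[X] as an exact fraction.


K_5 has (5 − 1)!/2 = 12 labelled Hamiltonian cycles.
For each such Hamiltonian cycle H, let X_H = 1 if all 5 edges of H are present in G. Then P[X_H = 1] = p^{5} = (4/5)^{5} = 1024/3125.
By linearity: E[X] = Σ_H E[X_H] = 12 · p^{5} = 12 · 1024/3125 = 12288/3125.
Numerically: E[X] ≈ 3.9322.

E[X] = 12 · (4/5)^{5} = 12288/3125 ≈ 3.9322.


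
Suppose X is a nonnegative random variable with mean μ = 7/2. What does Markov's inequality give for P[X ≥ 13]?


μ = E[X] = 7/2, a = 13.
Markov: P[X ≥ 13] ≤ μ/a = (7/2)/13 = 7/26.
Numerically: ≈ 0.26923.
(Since a = 13 > μ = 3.50000, the bound 7/26 is < 1 and informative.)

P[X ≥ 13] ≤ 7/26 ≈ 0.26923.


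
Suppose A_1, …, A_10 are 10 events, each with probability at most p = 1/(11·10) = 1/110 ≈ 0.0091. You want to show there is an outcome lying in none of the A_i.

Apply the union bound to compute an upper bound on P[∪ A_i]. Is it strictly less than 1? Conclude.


Union bound: P[∪_{i=1}^{10} A_i] ≤ Σ_i P[A_i] ≤ 10·p = 10·(1/110) = 1/11.
Numerically: 1/11 ≈ 0.0909.
Is 1/11 < 1? YES.
Since P[∪ A_i] ≤ 1/11 < 1, the complement has P[∩ A_i^c] ≥ 1 − 1/11 = 10/11 > 0, so some outcome avoids every A_i.

10·p = 1/11 ≈ 0.0909; existence CERTIFIED by the union bound.


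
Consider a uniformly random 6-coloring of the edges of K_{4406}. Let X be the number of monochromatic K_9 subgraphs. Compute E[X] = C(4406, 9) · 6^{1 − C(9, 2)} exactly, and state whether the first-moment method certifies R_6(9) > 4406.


E[X] = C(4406, 9) · 6^{1 − 36} = 1710356485221788389505285700 · 6^{−35} = 1710356485221788389505285700/1719070799748422591028658176.
As a reduced fraction: E[X] = 142529707101815699125440475/143255899979035215919054848 ≈ 0.9949308.
Is E[X] < 1? YES.
Since E[X] < 1, there exists a 6-coloring of K_{4406} with no monochromatic K_9; hence R_6(9) > 4406.

E[X] = 142529707101815699125440475/143255899979035215919054848 ≈ 0.9949308; E[X] < 1, so R_6(9) > 4406.


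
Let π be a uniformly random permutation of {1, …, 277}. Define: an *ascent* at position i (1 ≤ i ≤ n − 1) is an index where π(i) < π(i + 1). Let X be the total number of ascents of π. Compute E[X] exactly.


Write X = Σ X_I over i = 1, …, 276, with X_I the indicator of one ascent.
There are 276 indicators.
For each fixed i, the pair (π(i), π(i+1)) is a uniformly random ordered pair of distinct values from {1, …, 277}; by symmetry P[π(i) < π(i+1)] = 1/2.
By linearity: E[X] = 276 · (1/2) = (277 − 1) · (1/2) = 138 ≈ 138.00000.

E[X] = 138 = 138.00000.


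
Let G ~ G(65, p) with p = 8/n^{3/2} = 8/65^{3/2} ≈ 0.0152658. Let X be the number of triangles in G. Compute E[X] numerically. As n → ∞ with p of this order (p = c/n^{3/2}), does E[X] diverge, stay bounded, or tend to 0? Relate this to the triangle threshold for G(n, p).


Number of potential triangles: C(65, 3) = 43680.
Each occurs with probability p³ ≈ (0.0152658)³ ≈ 3.55762244e-06.
By linearity: E[X] = C(65, 3)·p³ ≈ 43680 · 3.55762244e-06 ≈ 0.155397.
Since α = 3/2 > 1, p = c/n^{3/2} = o(1/n) is below the triangle threshold p ~ 1/n. Asymptotically E[X] ~ (c³/6)·n^{3(1−α)} = (8³/6)·n^{-1.5} → 0, so by Markov's inequality G has no triangles w.h.p.

E[X] ≈ 0.155397; in regime p = Θ(1/n^{3/2}) E[X] tends to 0 (below the triangle threshold p ~ 1/n).
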